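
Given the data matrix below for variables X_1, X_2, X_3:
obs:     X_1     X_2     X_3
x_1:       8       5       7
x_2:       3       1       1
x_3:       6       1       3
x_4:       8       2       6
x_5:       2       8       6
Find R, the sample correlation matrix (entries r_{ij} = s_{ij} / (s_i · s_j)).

Step 1 — column means:
  mean(X_1) = (8 + 3 + 6 + 8 + 2) / 5 = 27/5 = 5.4
  mean(X_2) = (5 + 1 + 1 + 2 + 8) / 5 = 17/5 = 3.4
  mean(X_3) = (7 + 1 + 3 + 6 + 6) / 5 = 23/5 = 4.6

Step 2 — sample variances and covariances s[i,j] = (1/(n-1)) · Σ_k (x_{k,i} - mean_i) · (x_{k,j} - mean_j), with n-1 = 4:
  s[X_1,X_1] = ((2.6)·(2.6) + (-2.4)·(-2.4) + (0.6)·(0.6) + (2.6)·(2.6) + (-3.4)·(-3.4)) / 4 = 31.2/4 = 7.8
  s[X_1,X_2] = ((2.6)·(1.6) + (-2.4)·(-2.4) + (0.6)·(-2.4) + (2.6)·(-1.4) + (-3.4)·(4.6)) / 4 = -10.8/4 = -2.7
  s[X_1,X_3] = ((2.6)·(2.4) + (-2.4)·(-3.6) + (0.6)·(-1.6) + (2.6)·(1.4) + (-3.4)·(1.4)) / 4 = 12.8/4 = 3.2
  s[X_2,X_2] = ((1.6)·(1.6) + (-2.4)·(-2.4) + (-2.4)·(-2.4) + (-1.4)·(-1.4) + (4.6)·(4.6)) / 4 = 37.2/4 = 9.3
  s[X_2,X_3] = ((1.6)·(2.4) + (-2.4)·(-3.6) + (-2.4)·(-1.6) + (-1.4)·(1.4) + (4.6)·(1.4)) / 4 = 20.8/4 = 5.2
  s[X_3,X_3] = ((2.4)·(2.4) + (-3.6)·(-3.6) + (-1.6)·(-1.6) + (1.4)·(1.4) + (1.4)·(1.4)) / 4 = 25.2/4 = 6.3
  Sample standard deviations s_i = √(s[i,i]):
  s(X_1) = √(7.8) = 2.7928
  s(X_2) = √(9.3) = 3.0496
  s(X_3) = √(6.3) = 2.51

Step 3 — r_{ij} = s_{ij} / (s_i · s_j):
  r[X_1,X_1] = 1 (diagonal).
  r[X_1,X_2] = -2.7 / (2.7928 · 3.0496) = -2.7 / 8.517 = -0.317
  r[X_1,X_3] = 3.2 / (2.7928 · 2.51) = 3.2 / 7.01 = 0.4565
  r[X_2,X_2] = 1 (diagonal).
  r[X_2,X_3] = 5.2 / (3.0496 · 2.51) = 5.2 / 7.6544 = 0.6793
  r[X_3,X_3] = 1 (diagonal).

R is symmetric with unit diagonal. Assembling:

R = [[1, -0.317, 0.4565],
 [-0.317, 1, 0.6793],
 [0.4565, 0.6793, 1]]


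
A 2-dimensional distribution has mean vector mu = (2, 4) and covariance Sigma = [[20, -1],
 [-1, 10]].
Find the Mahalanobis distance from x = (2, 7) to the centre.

Step 1 — centre the observation: (x - mu) = (0, 3).

Step 2 — invert Sigma. det(Sigma) = 20·10 - (-1)² = 199.
  Sigma^{-1} = (1/det) · [[d, -b], [-b, a]] = [[0.0503, 0.005],
 [0.005, 0.1005]].

Step 3 — form the quadratic (x - mu)^T · Sigma^{-1} · (x - mu):
  Sigma^{-1} · (x - mu) = (0.0151, 0.3015).
  (x - mu)^T · [Sigma^{-1} · (x - mu)] = (0)·(0.0151) + (3)·(0.3015) = 0.9045.

Step 4 — take square root: d = √(0.9045) ≈ 0.9511.

d(x, mu) = √(0.9045) ≈ 0.9511


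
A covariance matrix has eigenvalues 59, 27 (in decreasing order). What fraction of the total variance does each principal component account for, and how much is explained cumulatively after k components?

Step 1 — total variance = trace(Sigma) = Σ λ_i = 59 + 27 = 86.

Step 2 — fraction explained by component i = λ_i / Σ λ:
  PC1: 59/86 = 0.686
  PC2: 27/86 = 0.314

Step 3 — cumulative fraction after k components = (λ_1 + ... + λ_k) / Σ λ:
  k = 1: 59/86 = 0.686
  k = 2: (59 + 27)/86 = 86/86 = 1

Summary (fraction, with percent):

explained: PC1 0.686 (68.6%), PC2 0.314 (31.4%);  cumulative: 0.686, 1


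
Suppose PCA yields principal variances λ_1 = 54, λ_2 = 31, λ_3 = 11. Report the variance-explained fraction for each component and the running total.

Step 1 — total variance = trace(Sigma) = Σ λ_i = 54 + 31 + 11 = 96.

Step 2 — fraction explained by component i = λ_i / Σ λ:
  PC1: 54/96 = 0.5625
  PC2: 31/96 = 0.3229
  PC3: 11/96 = 0.1146

Step 3 — cumulative fraction after k components = (λ_1 + ... + λ_k) / Σ λ:
  k = 1: 54/96 = 0.5625
  k = 2: (54 + 31)/96 = 85/96 = 0.8854
  k = 3: (54 + 31 + 11)/96 = 96/96 = 1

Summary (fraction, with percent):

explained: PC1 0.5625 (56.25%), PC2 0.3229 (32.29%), PC3 0.1146 (11.46%);  cumulative: 0.5625, 0.8854, 1


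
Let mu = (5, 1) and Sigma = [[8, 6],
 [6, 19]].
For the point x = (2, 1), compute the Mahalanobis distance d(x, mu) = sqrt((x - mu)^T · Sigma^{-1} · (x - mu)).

Step 1 — centre the observation: (x - mu) = (-3, 0).

Step 2 — invert Sigma. det(Sigma) = 8·19 - (6)² = 116.
  Sigma^{-1} = (1/det) · [[d, -b], [-b, a]] = [[0.1638, -0.0517],
 [-0.0517, 0.069]].

Step 3 — form the quadratic (x - mu)^T · Sigma^{-1} · (x - mu):
  Sigma^{-1} · (x - mu) = (-0.4914, 0.1552).
  (x - mu)^T · [Sigma^{-1} · (x - mu)] = (-3)·(-0.4914) + (0)·(0.1552) = 1.4741.

Step 4 — take square root: d = √(1.4741) ≈ 1.2141.

d(x, mu) = √(1.4741) ≈ 1.2141


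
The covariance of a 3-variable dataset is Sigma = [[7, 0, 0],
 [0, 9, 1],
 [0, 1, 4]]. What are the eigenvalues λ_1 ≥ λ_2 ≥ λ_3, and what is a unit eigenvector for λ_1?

Step 1 — characteristic polynomial p(λ) = det(λI - Sigma) = λ³ - tr·λ² + c_1·λ - det, where tr = trace, c_1 = sum of the principal 2×2 minors, det = det(Sigma):
  tr = 7 + 9 + 4 = 20,
  c_1 = (7·9 - (0)²) + (7·4 - (0)²) + (9·4 - (1)²) = 63 + 28 + 35 = 126,
  det = 7·(9·4 - (1)²) - (0)·((0)·4 - (1)·(0)) + (0)·((0)·(1) - 9·(0)) = 7·(35) - (0)·(0) + (0)·(0) = 245.
  So p(λ) = λ³ - 20λ² + 126λ - 245.
Step 2 — look for an integer root (rational root theorem: any rational root is an integer divisor of 245). Testing λ = 7:
  p(7) = 343 - 980 + 882 - 245 = 0  ✓
  Dividing out (λ - 7): p(λ) = (λ - 7)(λ² - 13λ + 35).
Step 3 — remaining eigenvalues from the quadratic λ² - 13λ + 35 = 0:
  Δ = 13² - 4·35 = 169 - 140 = 29,  λ = (13 ± √29)/2 = (13 ± 5.3852)/2 ≈ 9.1926 or 3.8074.
  Sorted: λ_1 = 9.1926,  λ_2 = 7,  λ_3 = 3.8074  (check: sum = 20 = tr ✓).

Step 4 — unit eigenvector for λ_1 ≈ 9.1926: v spans the null space of (Sigma - λ_1 I), whose rows are
  r_1 = (-2.1926, 0, 0),  r_2 = (0, -0.1926, 1),  r_3 = (0, 1, -5.1926).
  v is orthogonal to every row, so take v ∝ r_1 × r_2 = ((0)·(1) - (0)·(-0.1926), (0)·(0) - (-2.1926)·(1), (-2.1926)·(-0.1926) - (0)·(0)) ≈ (0, 2.1926, 0.4223).
  Let u = (0, 2.1926, 0.4223).
  ||u|| = √((0)² + (2.1926)² + (0.4223)²) = √(4.9857) ≈ 2.2329,  v_1 = u/||u|| ≈ (0, 0.982, 0.1891) (||v_1|| = 1).

λ_1 = 9.1926,  λ_2 = 7,  λ_3 = 3.8074;  v_1 ≈ (0, 0.982, 0.1891)


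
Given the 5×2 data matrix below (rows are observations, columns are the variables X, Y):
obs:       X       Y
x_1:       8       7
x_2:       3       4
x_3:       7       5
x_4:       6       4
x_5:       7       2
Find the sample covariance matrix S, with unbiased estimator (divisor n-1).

Step 1 — column means:
  mean(X) = (8 + 3 + 7 + 6 + 7) / 5 = 31/5 = 6.2
  mean(Y) = (7 + 4 + 5 + 4 + 2) / 5 = 22/5 = 4.4

Step 2 — sample covariance S[i,j] = (1/(n-1)) · Σ_k (x_{k,i} - mean_i) · (x_{k,j} - mean_j), with n-1 = 4.
  S[X,X] = ((1.8)·(1.8) + (-3.2)·(-3.2) + (0.8)·(0.8) + (-0.2)·(-0.2) + (0.8)·(0.8)) / 4 = 14.8/4 = 3.7
  S[X,Y] = ((1.8)·(2.6) + (-3.2)·(-0.4) + (0.8)·(0.6) + (-0.2)·(-0.4) + (0.8)·(-2.4)) / 4 = 4.6/4 = 1.15
  S[Y,Y] = ((2.6)·(2.6) + (-0.4)·(-0.4) + (0.6)·(0.6) + (-0.4)·(-0.4) + (-2.4)·(-2.4)) / 4 = 13.2/4 = 3.3

S is symmetric (S[j,i] = S[i,j]). Assembling:

S = [[3.7, 1.15],
 [1.15, 3.3]]


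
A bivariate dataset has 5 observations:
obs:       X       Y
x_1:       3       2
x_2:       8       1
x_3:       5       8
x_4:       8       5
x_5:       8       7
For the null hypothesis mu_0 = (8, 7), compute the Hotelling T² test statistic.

Step 1 — sample mean vector:
  mean(X) = (3 + 8 + 5 + 8 + 8) / 5 = 32/5 = 6.4
  mean(Y) = (2 + 1 + 8 + 5 + 7) / 5 = 23/5 = 4.6
  x̄ = (6.4, 4.6),  deviation x̄ - mu_0 = (6.4, 4.6) - (8, 7) = (-1.6, -2.4).

Step 2 — sample covariance matrix, S[i,j] = (1/(n-1)) · Σ_k (x_{k,i} - mean_i) · (x_{k,j} - mean_j), divisor n-1 = 4:
  S[X,X] = ((-3.4)·(-3.4) + (1.6)·(1.6) + (-1.4)·(-1.4) + (1.6)·(1.6) + (1.6)·(1.6)) / 4 = 21.2/4 = 5.3
  S[X,Y] = ((-3.4)·(-2.6) + (1.6)·(-3.6) + (-1.4)·(3.4) + (1.6)·(0.4) + (1.6)·(2.4)) / 4 = 2.8/4 = 0.7
  S[Y,Y] = ((-2.6)·(-2.6) + (-3.6)·(-3.6) + (3.4)·(3.4) + (0.4)·(0.4) + (2.4)·(2.4)) / 4 = 37.2/4 = 9.3
  S = [[5.3, 0.7],
 [0.7, 9.3]].

Step 3 — invert S. det(S) = 5.3·9.3 - (0.7)² = 48.8.
  S^{-1} = (1/det) · [[d, -b], [-b, a]] = [[0.1906, -0.0143],
 [-0.0143, 0.1086]].

Step 4 — quadratic form (x̄ - mu_0)^T · S^{-1} · (x̄ - mu_0):
  S^{-1} · (x̄ - mu_0) = (-0.2705, -0.2377),
  (x̄ - mu_0)^T · [...] = (-1.6)·(-0.2705) + (-2.4)·(-0.2377) = 1.0033.

Step 5 — scale by n: T² = 5 · 1.0033 = 5.0164.

T² ≈ 5.0164


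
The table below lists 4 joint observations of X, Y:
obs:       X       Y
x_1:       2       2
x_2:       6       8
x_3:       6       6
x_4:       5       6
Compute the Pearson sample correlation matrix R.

Step 1 — column means:
  mean(X) = (2 + 6 + 6 + 5) / 4 = 19/4 = 4.75
  mean(Y) = (2 + 8 + 6 + 6) / 4 = 22/4 = 5.5

Step 2 — sample variances and covariances s[i,j] = (1/(n-1)) · Σ_k (x_{k,i} - mean_i) · (x_{k,j} - mean_j), with n-1 = 3:
  s[X,X] = ((-2.75)·(-2.75) + (1.25)·(1.25) + (1.25)·(1.25) + (0.25)·(0.25)) / 3 = 10.75/3 = 3.5833
  s[X,Y] = ((-2.75)·(-3.5) + (1.25)·(2.5) + (1.25)·(0.5) + (0.25)·(0.5)) / 3 = 13.5/3 = 4.5
  s[Y,Y] = ((-3.5)·(-3.5) + (2.5)·(2.5) + (0.5)·(0.5) + (0.5)·(0.5)) / 3 = 19/3 = 6.3333
  Sample standard deviations s_i = √(s[i,i]):
  s(X) = √(3.5833) = 1.893
  s(Y) = √(6.3333) = 2.5166

Step 3 — r_{ij} = s_{ij} / (s_i · s_j):
  r[X,X] = 1 (diagonal).
  r[X,Y] = 4.5 / (1.893 · 2.5166) = 4.5 / 4.7639 = 0.9446
  r[Y,Y] = 1 (diagonal).

R is symmetric with unit diagonal. Assembling:

R = [[1, 0.9446],
 [0.9446, 1]]


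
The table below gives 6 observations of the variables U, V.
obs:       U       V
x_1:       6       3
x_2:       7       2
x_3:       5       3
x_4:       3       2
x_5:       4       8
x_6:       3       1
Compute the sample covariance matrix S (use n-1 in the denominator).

Step 1 — column means:
  mean(U) = (6 + 7 + 5 + 3 + 4 + 3) / 6 = 28/6 = 4.6667
  mean(V) = (3 + 2 + 3 + 2 + 8 + 1) / 6 = 19/6 = 3.1667

Step 2 — sample covariance S[i,j] = (1/(n-1)) · Σ_k (x_{k,i} - mean_i) · (x_{k,j} - mean_j), with n-1 = 5.
  S[U,U] = ((1.3333)·(1.3333) + (2.3333)·(2.3333) + (0.3333)·(0.3333) + (-1.6667)·(-1.6667) + (-0.6667)·(-0.6667) + (-1.6667)·(-1.6667)) / 5 = 13.3333/5 = 2.6667
  S[U,V] = ((1.3333)·(-0.1667) + (2.3333)·(-1.1667) + (0.3333)·(-0.1667) + (-1.6667)·(-1.1667) + (-0.6667)·(4.8333) + (-1.6667)·(-2.1667)) / 5 = -0.6667/5 = -0.1333
  S[V,V] = ((-0.1667)·(-0.1667) + (-1.1667)·(-1.1667) + (-0.1667)·(-0.1667) + (-1.1667)·(-1.1667) + (4.8333)·(4.8333) + (-2.1667)·(-2.1667)) / 5 = 30.8333/5 = 6.1667

S is symmetric (S[j,i] = S[i,j]). Assembling:

S = [[2.6667, -0.1333],
 [-0.1333, 6.1667]]


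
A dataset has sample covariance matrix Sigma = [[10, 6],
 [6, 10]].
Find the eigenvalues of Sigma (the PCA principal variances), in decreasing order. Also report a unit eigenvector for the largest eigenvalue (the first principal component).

Step 1 — characteristic polynomial of 2×2 Sigma:
  det(Sigma - λI) = λ² - trace · λ + det = 0.
  trace = 10 + 10 = 20, det = 10·10 - (6)² = 64.
Step 2 — discriminant:
  Δ = trace² - 4·det = 400 - 256 = 144.
Step 3 — eigenvalues:
  λ = (trace ± √Δ)/2 = (20 ± 12)/2,
  λ_1 = 16,  λ_2 = 4.

Step 4 — unit eigenvector for λ_1: solve (Sigma - λ_1 I)v = 0. First row:
  (10 - 16)·v_x + (6)·v_y = 0, i.e. (-6)·v_x + (6)·v_y = 0,
  so v ∝ (b, λ_1 - a) = (6, 6) = u.
  ||u|| = √((6)² + (6)²) = √(72) ≈ 8.4853,
  v_1 = u/||u|| ≈ (0.7071, 0.7071) (||v_1|| = 1).

λ_1 = 16,  λ_2 = 4;  v_1 ≈ (0.7071, 0.7071)


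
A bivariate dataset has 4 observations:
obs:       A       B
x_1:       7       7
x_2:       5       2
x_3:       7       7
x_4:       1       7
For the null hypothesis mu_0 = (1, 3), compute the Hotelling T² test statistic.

Step 1 — sample mean vector:
  mean(A) = (7 + 5 + 7 + 1) / 4 = 20/4 = 5
  mean(B) = (7 + 2 + 7 + 7) / 4 = 23/4 = 5.75
  x̄ = (5, 5.75),  deviation x̄ - mu_0 = (5, 5.75) - (1, 3) = (4, 2.75).

Step 2 — sample covariance matrix, S[i,j] = (1/(n-1)) · Σ_k (x_{k,i} - mean_i) · (x_{k,j} - mean_j), divisor n-1 = 3:
  S[A,A] = ((2)·(2) + (0)·(0) + (2)·(2) + (-4)·(-4)) / 3 = 24/3 = 8
  S[A,B] = ((2)·(1.25) + (0)·(-3.75) + (2)·(1.25) + (-4)·(1.25)) / 3 = 0/3 = 0
  S[B,B] = ((1.25)·(1.25) + (-3.75)·(-3.75) + (1.25)·(1.25) + (1.25)·(1.25)) / 3 = 18.75/3 = 6.25
  S = [[8, 0],
 [0, 6.25]].

Step 3 — invert S. det(S) = 8·6.25 - (0)² = 50.
  S^{-1} = (1/det) · [[d, -b], [-b, a]] = [[0.125, 0],
 [0, 0.16]].

Step 4 — quadratic form (x̄ - mu_0)^T · S^{-1} · (x̄ - mu_0):
  S^{-1} · (x̄ - mu_0) = (0.5, 0.44),
  (x̄ - mu_0)^T · [...] = (4)·(0.5) + (2.75)·(0.44) = 3.21.

Step 5 — scale by n: T² = 4 · 3.21 = 12.84.

T² ≈ 12.84


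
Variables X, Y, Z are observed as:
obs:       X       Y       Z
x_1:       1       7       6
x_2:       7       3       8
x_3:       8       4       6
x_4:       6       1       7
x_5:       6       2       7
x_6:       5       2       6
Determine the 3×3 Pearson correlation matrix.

Step 1 — column means:
  mean(X) = (1 + 7 + 8 + 6 + 6 + 5) / 6 = 33/6 = 5.5
  mean(Y) = (7 + 3 + 4 + 1 + 2 + 2) / 6 = 19/6 = 3.1667
  mean(Z) = (6 + 8 + 6 + 7 + 7 + 6) / 6 = 40/6 = 6.6667

Step 2 — sample variances and covariances s[i,j] = (1/(n-1)) · Σ_k (x_{k,i} - mean_i) · (x_{k,j} - mean_j), with n-1 = 5:
  s[X,X] = ((-4.5)·(-4.5) + (1.5)·(1.5) + (2.5)·(2.5) + (0.5)·(0.5) + (0.5)·(0.5) + (-0.5)·(-0.5)) / 5 = 29.5/5 = 5.9
  s[X,Y] = ((-4.5)·(3.8333) + (1.5)·(-0.1667) + (2.5)·(0.8333) + (0.5)·(-2.1667) + (0.5)·(-1.1667) + (-0.5)·(-1.1667)) / 5 = -16.5/5 = -3.3
  s[X,Z] = ((-4.5)·(-0.6667) + (1.5)·(1.3333) + (2.5)·(-0.6667) + (0.5)·(0.3333) + (0.5)·(0.3333) + (-0.5)·(-0.6667)) / 5 = 4/5 = 0.8
  s[Y,Y] = ((3.8333)·(3.8333) + (-0.1667)·(-0.1667) + (0.8333)·(0.8333) + (-2.1667)·(-2.1667) + (-1.1667)·(-1.1667) + (-1.1667)·(-1.1667)) / 5 = 22.8333/5 = 4.5667
  s[Y,Z] = ((3.8333)·(-0.6667) + (-0.1667)·(1.3333) + (0.8333)·(-0.6667) + (-2.1667)·(0.3333) + (-1.1667)·(0.3333) + (-1.1667)·(-0.6667)) / 5 = -3.6667/5 = -0.7333
  s[Z,Z] = ((-0.6667)·(-0.6667) + (1.3333)·(1.3333) + (-0.6667)·(-0.6667) + (0.3333)·(0.3333) + (0.3333)·(0.3333) + (-0.6667)·(-0.6667)) / 5 = 3.3333/5 = 0.6667
  Sample standard deviations s_i = √(s[i,i]):
  s(X) = √(5.9) = 2.429
  s(Y) = √(4.5667) = 2.137
  s(Z) = √(0.6667) = 0.8165

Step 3 — r_{ij} = s_{ij} / (s_i · s_j):
  r[X,X] = 1 (diagonal).
  r[X,Y] = -3.3 / (2.429 · 2.137) = -3.3 / 5.1907 = -0.6358
  r[X,Z] = 0.8 / (2.429 · 0.8165) = 0.8 / 1.9833 = 0.4034
  r[Y,Y] = 1 (diagonal).
  r[Y,Z] = -0.7333 / (2.137 · 0.8165) = -0.7333 / 1.7448 = -0.4203
  r[Z,Z] = 1 (diagonal).

R is symmetric with unit diagonal. Assembling:

R = [[1, -0.6358, 0.4034],
 [-0.6358, 1, -0.4203],
 [0.4034, -0.4203, 1]]


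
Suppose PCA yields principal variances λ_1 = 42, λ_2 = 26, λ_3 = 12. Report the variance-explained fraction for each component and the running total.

Step 1 — total variance = trace(Sigma) = Σ λ_i = 42 + 26 + 12 = 80.

Step 2 — fraction explained by component i = λ_i / Σ λ:
  PC1: 42/80 = 0.525
  PC2: 26/80 = 0.325
  PC3: 12/80 = 0.15

Step 3 — cumulative fraction after k components = (λ_1 + ... + λ_k) / Σ λ:
  k = 1: 42/80 = 0.525
  k = 2: (42 + 26)/80 = 68/80 = 0.85
  k = 3: (42 + 26 + 12)/80 = 80/80 = 1

Summary (fraction, with percent):

explained: PC1 0.525 (52.5%), PC2 0.325 (32.5%), PC3 0.15 (15%);  cumulative: 0.525, 0.85, 1


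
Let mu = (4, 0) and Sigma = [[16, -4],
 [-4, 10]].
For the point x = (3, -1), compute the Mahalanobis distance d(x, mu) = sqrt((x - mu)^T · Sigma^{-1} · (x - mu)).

Step 1 — centre the observation: (x - mu) = (-1, -1).

Step 2 — invert Sigma. det(Sigma) = 16·10 - (-4)² = 144.
  Sigma^{-1} = (1/det) · [[d, -b], [-b, a]] = [[0.0694, 0.0278],
 [0.0278, 0.1111]].

Step 3 — form the quadratic (x - mu)^T · Sigma^{-1} · (x - mu):
  Sigma^{-1} · (x - mu) = (-0.0972, -0.1389).
  (x - mu)^T · [Sigma^{-1} · (x - mu)] = (-1)·(-0.0972) + (-1)·(-0.1389) = 0.2361.

Step 4 — take square root: d = √(0.2361) ≈ 0.4859.

d(x, mu) = √(0.2361) ≈ 0.4859


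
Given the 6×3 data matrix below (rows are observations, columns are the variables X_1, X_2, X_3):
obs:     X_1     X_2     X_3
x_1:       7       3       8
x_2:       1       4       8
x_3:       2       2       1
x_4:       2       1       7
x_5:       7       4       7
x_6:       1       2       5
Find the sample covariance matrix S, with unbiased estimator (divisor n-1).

Step 1 — column means:
  mean(X_1) = (7 + 1 + 2 + 2 + 7 + 1) / 6 = 20/6 = 3.3333
  mean(X_2) = (3 + 4 + 2 + 1 + 4 + 2) / 6 = 16/6 = 2.6667
  mean(X_3) = (8 + 8 + 1 + 7 + 7 + 5) / 6 = 36/6 = 6

Step 2 — sample covariance S[i,j] = (1/(n-1)) · Σ_k (x_{k,i} - mean_i) · (x_{k,j} - mean_j), with n-1 = 5.
  S[X_1,X_1] = ((3.6667)·(3.6667) + (-2.3333)·(-2.3333) + (-1.3333)·(-1.3333) + (-1.3333)·(-1.3333) + (3.6667)·(3.6667) + (-2.3333)·(-2.3333)) / 5 = 41.3333/5 = 8.2667
  S[X_1,X_2] = ((3.6667)·(0.3333) + (-2.3333)·(1.3333) + (-1.3333)·(-0.6667) + (-1.3333)·(-1.6667) + (3.6667)·(1.3333) + (-2.3333)·(-0.6667)) / 5 = 7.6667/5 = 1.5333
  S[X_1,X_3] = ((3.6667)·(2) + (-2.3333)·(2) + (-1.3333)·(-5) + (-1.3333)·(1) + (3.6667)·(1) + (-2.3333)·(-1)) / 5 = 14/5 = 2.8
  S[X_2,X_2] = ((0.3333)·(0.3333) + (1.3333)·(1.3333) + (-0.6667)·(-0.6667) + (-1.6667)·(-1.6667) + (1.3333)·(1.3333) + (-0.6667)·(-0.6667)) / 5 = 7.3333/5 = 1.4667
  S[X_2,X_3] = ((0.3333)·(2) + (1.3333)·(2) + (-0.6667)·(-5) + (-1.6667)·(1) + (1.3333)·(1) + (-0.6667)·(-1)) / 5 = 7/5 = 1.4
  S[X_3,X_3] = ((2)·(2) + (2)·(2) + (-5)·(-5) + (1)·(1) + (1)·(1) + (-1)·(-1)) / 5 = 36/5 = 7.2

S is symmetric (S[j,i] = S[i,j]). Assembling:

S = [[8.2667, 1.5333, 2.8],
 [1.5333, 1.4667, 1.4],
 [2.8, 1.4, 7.2]]


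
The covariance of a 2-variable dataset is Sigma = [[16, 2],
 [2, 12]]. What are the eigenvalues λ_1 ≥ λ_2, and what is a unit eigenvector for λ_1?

Step 1 — characteristic polynomial of 2×2 Sigma:
  det(Sigma - λI) = λ² - trace · λ + det = 0.
  trace = 16 + 12 = 28, det = 16·12 - (2)² = 188.
Step 2 — discriminant:
  Δ = trace² - 4·det = 784 - 752 = 32.
Step 3 — eigenvalues:
  λ = (trace ± √Δ)/2 = (28 ± 5.6569)/2,
  λ_1 = 16.8284,  λ_2 = 11.1716.

Step 4 — unit eigenvector for λ_1: solve (Sigma - λ_1 I)v = 0. First row:
  (16 - 16.8284)·v_x + (2)·v_y = 0, i.e. (-0.8284)·v_x + (2)·v_y = 0,
  so v ∝ (b, λ_1 - a) = (2, 0.8284) = u.
  ||u|| = √((2)² + (0.8284)²) = √(4.6863) ≈ 2.1648,
  v_1 = u/||u|| ≈ (0.9239, 0.3827) (||v_1|| = 1).

λ_1 = 16.8284,  λ_2 = 11.1716;  v_1 ≈ (0.9239, 0.3827)


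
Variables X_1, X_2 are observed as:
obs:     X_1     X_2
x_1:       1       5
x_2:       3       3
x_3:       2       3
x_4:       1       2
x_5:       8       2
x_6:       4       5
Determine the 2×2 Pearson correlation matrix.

Step 1 — column means:
  mean(X_1) = (1 + 3 + 2 + 1 + 8 + 4) / 6 = 19/6 = 3.1667
  mean(X_2) = (5 + 3 + 3 + 2 + 2 + 5) / 6 = 20/6 = 3.3333

Step 2 — sample variances and covariances s[i,j] = (1/(n-1)) · Σ_k (x_{k,i} - mean_i) · (x_{k,j} - mean_j), with n-1 = 5:
  s[X_1,X_1] = ((-2.1667)·(-2.1667) + (-0.1667)·(-0.1667) + (-1.1667)·(-1.1667) + (-2.1667)·(-2.1667) + (4.8333)·(4.8333) + (0.8333)·(0.8333)) / 5 = 34.8333/5 = 6.9667
  s[X_1,X_2] = ((-2.1667)·(1.6667) + (-0.1667)·(-0.3333) + (-1.1667)·(-0.3333) + (-2.1667)·(-1.3333) + (4.8333)·(-1.3333) + (0.8333)·(1.6667)) / 5 = -5.3333/5 = -1.0667
  s[X_2,X_2] = ((1.6667)·(1.6667) + (-0.3333)·(-0.3333) + (-0.3333)·(-0.3333) + (-1.3333)·(-1.3333) + (-1.3333)·(-1.3333) + (1.6667)·(1.6667)) / 5 = 9.3333/5 = 1.8667
  Sample standard deviations s_i = √(s[i,i]):
  s(X_1) = √(6.9667) = 2.6394
  s(X_2) = √(1.8667) = 1.3663

Step 3 — r_{ij} = s_{ij} / (s_i · s_j):
  r[X_1,X_1] = 1 (diagonal).
  r[X_1,X_2] = -1.0667 / (2.6394 · 1.3663) = -1.0667 / 3.6062 = -0.2958
  r[X_2,X_2] = 1 (diagonal).

R is symmetric with unit diagonal. Assembling:

R = [[1, -0.2958],
 [-0.2958, 1]]


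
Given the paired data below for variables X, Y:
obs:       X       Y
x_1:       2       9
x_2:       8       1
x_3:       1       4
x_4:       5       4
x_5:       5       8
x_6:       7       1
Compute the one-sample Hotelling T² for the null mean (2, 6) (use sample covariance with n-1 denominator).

Step 1 — sample mean vector:
  mean(X) = (2 + 8 + 1 + 5 + 5 + 7) / 6 = 28/6 = 4.6667
  mean(Y) = (9 + 1 + 4 + 4 + 8 + 1) / 6 = 27/6 = 4.5
  x̄ = (4.6667, 4.5),  deviation x̄ - mu_0 = (4.6667, 4.5) - (2, 6) = (2.6667, -1.5).

Step 2 — sample covariance matrix, S[i,j] = (1/(n-1)) · Σ_k (x_{k,i} - mean_i) · (x_{k,j} - mean_j), divisor n-1 = 5:
  S[X,X] = ((-2.6667)·(-2.6667) + (3.3333)·(3.3333) + (-3.6667)·(-3.6667) + (0.3333)·(0.3333) + (0.3333)·(0.3333) + (2.3333)·(2.3333)) / 5 = 37.3333/5 = 7.4667
  S[X,Y] = ((-2.6667)·(4.5) + (3.3333)·(-3.5) + (-3.6667)·(-0.5) + (0.3333)·(-0.5) + (0.3333)·(3.5) + (2.3333)·(-3.5)) / 5 = -29/5 = -5.8
  S[Y,Y] = ((4.5)·(4.5) + (-3.5)·(-3.5) + (-0.5)·(-0.5) + (-0.5)·(-0.5) + (3.5)·(3.5) + (-3.5)·(-3.5)) / 5 = 57.5/5 = 11.5
  S = [[7.4667, -5.8],
 [-5.8, 11.5]].

Step 3 — invert S. det(S) = 7.4667·11.5 - (-5.8)² = 52.2267.
  S^{-1} = (1/det) · [[d, -b], [-b, a]] = [[0.2202, 0.1111],
 [0.1111, 0.143]].

Step 4 — quadratic form (x̄ - mu_0)^T · S^{-1} · (x̄ - mu_0):
  S^{-1} · (x̄ - mu_0) = (0.4206, 0.0817),
  (x̄ - mu_0)^T · [...] = (2.6667)·(0.4206) + (-1.5)·(0.0817) = 0.9991.

Step 5 — scale by n: T² = 6 · 0.9991 = 5.9944.

T² ≈ 5.9944


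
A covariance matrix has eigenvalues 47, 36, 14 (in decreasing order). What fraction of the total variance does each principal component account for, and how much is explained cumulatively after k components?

Step 1 — total variance = trace(Sigma) = Σ λ_i = 47 + 36 + 14 = 97.

Step 2 — fraction explained by component i = λ_i / Σ λ:
  PC1: 47/97 = 0.4845
  PC2: 36/97 = 0.3711
  PC3: 14/97 = 0.1443

Step 3 — cumulative fraction after k components = (λ_1 + ... + λ_k) / Σ λ:
  k = 1: 47/97 = 0.4845
  k = 2: (47 + 36)/97 = 83/97 = 0.8557
  k = 3: (47 + 36 + 14)/97 = 97/97 = 1

Summary (fraction, with percent):

explained: PC1 0.4845 (48.45%), PC2 0.3711 (37.11%), PC3 0.1443 (14.43%);  cumulative: 0.4845, 0.8557, 1


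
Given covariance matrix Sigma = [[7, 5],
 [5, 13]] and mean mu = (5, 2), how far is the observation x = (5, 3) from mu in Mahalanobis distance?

Step 1 — centre the observation: (x - mu) = (0, 1).

Step 2 — invert Sigma. det(Sigma) = 7·13 - (5)² = 66.
  Sigma^{-1} = (1/det) · [[d, -b], [-b, a]] = [[0.197, -0.0758],
 [-0.0758, 0.1061]].

Step 3 — form the quadratic (x - mu)^T · Sigma^{-1} · (x - mu):
  Sigma^{-1} · (x - mu) = (-0.0758, 0.1061).
  (x - mu)^T · [Sigma^{-1} · (x - mu)] = (0)·(-0.0758) + (1)·(0.1061) = 0.1061.

Step 4 — take square root: d = √(0.1061) ≈ 0.3257.

d(x, mu) = √(0.1061) ≈ 0.3257


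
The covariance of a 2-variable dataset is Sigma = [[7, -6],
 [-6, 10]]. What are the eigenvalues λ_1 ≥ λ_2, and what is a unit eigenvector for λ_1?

Step 1 — characteristic polynomial of 2×2 Sigma:
  det(Sigma - λI) = λ² - trace · λ + det = 0.
  trace = 7 + 10 = 17, det = 7·10 - (-6)² = 34.
Step 2 — discriminant:
  Δ = trace² - 4·det = 289 - 136 = 153.
Step 3 — eigenvalues:
  λ = (trace ± √Δ)/2 = (17 ± 12.3693)/2,
  λ_1 = 14.6847,  λ_2 = 2.3153.

Step 4 — unit eigenvector for λ_1: solve (Sigma - λ_1 I)v = 0. First row:
  (7 - 14.6847)·v_x + (-6)·v_y = 0, i.e. (-7.6847)·v_x + (-6)·v_y = 0,
  so v ∝ (b, λ_1 - a) = (-6, 7.6847); multiply by -1 so the first entry is positive: u = (6, -7.6847).
  ||u|| = √((6)² + (-7.6847)²) = √(95.054) ≈ 9.7496,
  v_1 = u/||u|| ≈ (0.6154, -0.7882) (||v_1|| = 1).

λ_1 = 14.6847,  λ_2 = 2.3153;  v_1 ≈ (0.6154, -0.7882)


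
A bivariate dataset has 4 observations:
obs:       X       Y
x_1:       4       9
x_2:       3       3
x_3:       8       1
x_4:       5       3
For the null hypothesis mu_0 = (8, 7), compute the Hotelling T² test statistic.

Step 1 — sample mean vector:
  mean(X) = (4 + 3 + 8 + 5) / 4 = 20/4 = 5
  mean(Y) = (9 + 3 + 1 + 3) / 4 = 16/4 = 4
  x̄ = (5, 4),  deviation x̄ - mu_0 = (5, 4) - (8, 7) = (-3, -3).

Step 2 — sample covariance matrix, S[i,j] = (1/(n-1)) · Σ_k (x_{k,i} - mean_i) · (x_{k,j} - mean_j), divisor n-1 = 3:
  S[X,X] = ((-1)·(-1) + (-2)·(-2) + (3)·(3) + (0)·(0)) / 3 = 14/3 = 4.6667
  S[X,Y] = ((-1)·(5) + (-2)·(-1) + (3)·(-3) + (0)·(-1)) / 3 = -12/3 = -4
  S[Y,Y] = ((5)·(5) + (-1)·(-1) + (-3)·(-3) + (-1)·(-1)) / 3 = 36/3 = 12
  S = [[4.6667, -4],
 [-4, 12]].

Step 3 — invert S. det(S) = 4.6667·12 - (-4)² = 40.
  S^{-1} = (1/det) · [[d, -b], [-b, a]] = [[0.3, 0.1],
 [0.1, 0.1167]].

Step 4 — quadratic form (x̄ - mu_0)^T · S^{-1} · (x̄ - mu_0):
  S^{-1} · (x̄ - mu_0) = (-1.2, -0.65),
  (x̄ - mu_0)^T · [...] = (-3)·(-1.2) + (-3)·(-0.65) = 5.55.

Step 5 — scale by n: T² = 4 · 5.55 = 22.2.

T² ≈ 22.2


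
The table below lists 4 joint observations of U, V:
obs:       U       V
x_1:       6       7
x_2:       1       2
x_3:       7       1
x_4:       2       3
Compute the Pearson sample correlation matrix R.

Step 1 — column means:
  mean(U) = (6 + 1 + 7 + 2) / 4 = 16/4 = 4
  mean(V) = (7 + 2 + 1 + 3) / 4 = 13/4 = 3.25

Step 2 — sample variances and covariances s[i,j] = (1/(n-1)) · Σ_k (x_{k,i} - mean_i) · (x_{k,j} - mean_j), with n-1 = 3:
  s[U,U] = ((2)·(2) + (-3)·(-3) + (3)·(3) + (-2)·(-2)) / 3 = 26/3 = 8.6667
  s[U,V] = ((2)·(3.75) + (-3)·(-1.25) + (3)·(-2.25) + (-2)·(-0.25)) / 3 = 5/3 = 1.6667
  s[V,V] = ((3.75)·(3.75) + (-1.25)·(-1.25) + (-2.25)·(-2.25) + (-0.25)·(-0.25)) / 3 = 20.75/3 = 6.9167
  Sample standard deviations s_i = √(s[i,i]):
  s(U) = √(8.6667) = 2.9439
  s(V) = √(6.9167) = 2.63

Step 3 — r_{ij} = s_{ij} / (s_i · s_j):
  r[U,U] = 1 (diagonal).
  r[U,V] = 1.6667 / (2.9439 · 2.63) = 1.6667 / 7.7424 = 0.2153
  r[V,V] = 1 (diagonal).

R is symmetric with unit diagonal. Assembling:

R = [[1, 0.2153],
 [0.2153, 1]]


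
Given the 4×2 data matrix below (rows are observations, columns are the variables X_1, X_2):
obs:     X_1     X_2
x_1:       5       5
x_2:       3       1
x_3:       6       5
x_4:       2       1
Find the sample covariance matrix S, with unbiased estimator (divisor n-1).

Step 1 — column means:
  mean(X_1) = (5 + 3 + 6 + 2) / 4 = 16/4 = 4
  mean(X_2) = (5 + 1 + 5 + 1) / 4 = 12/4 = 3

Step 2 — sample covariance S[i,j] = (1/(n-1)) · Σ_k (x_{k,i} - mean_i) · (x_{k,j} - mean_j), with n-1 = 3.
  S[X_1,X_1] = ((1)·(1) + (-1)·(-1) + (2)·(2) + (-2)·(-2)) / 3 = 10/3 = 3.3333
  S[X_1,X_2] = ((1)·(2) + (-1)·(-2) + (2)·(2) + (-2)·(-2)) / 3 = 12/3 = 4
  S[X_2,X_2] = ((2)·(2) + (-2)·(-2) + (2)·(2) + (-2)·(-2)) / 3 = 16/3 = 5.3333

S is symmetric (S[j,i] = S[i,j]). Assembling:

S = [[3.3333, 4],
 [4, 5.3333]]


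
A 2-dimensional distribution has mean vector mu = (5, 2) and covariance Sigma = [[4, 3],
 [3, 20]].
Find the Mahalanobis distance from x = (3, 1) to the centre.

Step 1 — centre the observation: (x - mu) = (-2, -1).

Step 2 — invert Sigma. det(Sigma) = 4·20 - (3)² = 71.
  Sigma^{-1} = (1/det) · [[d, -b], [-b, a]] = [[0.2817, -0.0423],
 [-0.0423, 0.0563]].

Step 3 — form the quadratic (x - mu)^T · Sigma^{-1} · (x - mu):
  Sigma^{-1} · (x - mu) = (-0.5211, 0.0282).
  (x - mu)^T · [Sigma^{-1} · (x - mu)] = (-2)·(-0.5211) + (-1)·(0.0282) = 1.0141.

Step 4 — take square root: d = √(1.0141) ≈ 1.007.

d(x, mu) = √(1.0141) ≈ 1.007


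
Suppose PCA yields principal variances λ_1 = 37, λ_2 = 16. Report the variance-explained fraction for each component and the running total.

Step 1 — total variance = trace(Sigma) = Σ λ_i = 37 + 16 = 53.

Step 2 — fraction explained by component i = λ_i / Σ λ:
  PC1: 37/53 = 0.6981
  PC2: 16/53 = 0.3019

Step 3 — cumulative fraction after k components = (λ_1 + ... + λ_k) / Σ λ:
  k = 1: 37/53 = 0.6981
  k = 2: (37 + 16)/53 = 53/53 = 1

Summary (fraction, with percent):

explained: PC1 0.6981 (69.81%), PC2 0.3019 (30.19%);  cumulative: 0.6981, 1


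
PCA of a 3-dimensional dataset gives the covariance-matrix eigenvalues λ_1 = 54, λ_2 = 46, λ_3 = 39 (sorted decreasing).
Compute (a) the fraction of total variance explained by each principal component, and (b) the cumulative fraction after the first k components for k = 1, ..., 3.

Step 1 — total variance = trace(Sigma) = Σ λ_i = 54 + 46 + 39 = 139.

Step 2 — fraction explained by component i = λ_i / Σ λ:
  PC1: 54/139 = 0.3885
  PC2: 46/139 = 0.3309
  PC3: 39/139 = 0.2806

Step 3 — cumulative fraction after k components = (λ_1 + ... + λ_k) / Σ λ:
  k = 1: 54/139 = 0.3885
  k = 2: (54 + 46)/139 = 100/139 = 0.7194
  k = 3: (54 + 46 + 39)/139 = 139/139 = 1

Summary (fraction, with percent):

explained: PC1 0.3885 (38.85%), PC2 0.3309 (33.09%), PC3 0.2806 (28.06%);  cumulative: 0.3885, 0.7194, 1


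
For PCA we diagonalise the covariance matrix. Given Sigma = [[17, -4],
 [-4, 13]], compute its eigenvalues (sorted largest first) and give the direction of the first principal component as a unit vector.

Step 1 — characteristic polynomial of 2×2 Sigma:
  det(Sigma - λI) = λ² - trace · λ + det = 0.
  trace = 17 + 13 = 30, det = 17·13 - (-4)² = 205.
Step 2 — discriminant:
  Δ = trace² - 4·det = 900 - 820 = 80.
Step 3 — eigenvalues:
  λ = (trace ± √Δ)/2 = (30 ± 8.9443)/2,
  λ_1 = 19.4721,  λ_2 = 10.5279.

Step 4 — unit eigenvector for λ_1: solve (Sigma - λ_1 I)v = 0. First row:
  (17 - 19.4721)·v_x + (-4)·v_y = 0, i.e. (-2.4721)·v_x + (-4)·v_y = 0,
  so v ∝ (b, λ_1 - a) = (-4, 2.4721); multiply by -1 so the first entry is positive: u = (4, -2.4721).
  ||u|| = √((4)² + (-2.4721)²) = √(22.1115) ≈ 4.7023,
  v_1 = u/||u|| ≈ (0.8507, -0.5257) (||v_1|| = 1).

λ_1 = 19.4721,  λ_2 = 10.5279;  v_1 ≈ (0.8507, -0.5257)


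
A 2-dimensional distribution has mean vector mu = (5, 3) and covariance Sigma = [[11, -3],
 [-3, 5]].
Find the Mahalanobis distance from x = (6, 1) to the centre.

Step 1 — centre the observation: (x - mu) = (1, -2).

Step 2 — invert Sigma. det(Sigma) = 11·5 - (-3)² = 46.
  Sigma^{-1} = (1/det) · [[d, -b], [-b, a]] = [[0.1087, 0.0652],
 [0.0652, 0.2391]].

Step 3 — form the quadratic (x - mu)^T · Sigma^{-1} · (x - mu):
  Sigma^{-1} · (x - mu) = (-0.0217, -0.413).
  (x - mu)^T · [Sigma^{-1} · (x - mu)] = (1)·(-0.0217) + (-2)·(-0.413) = 0.8043.

Step 4 — take square root: d = √(0.8043) ≈ 0.8969.

d(x, mu) = √(0.8043) ≈ 0.8969


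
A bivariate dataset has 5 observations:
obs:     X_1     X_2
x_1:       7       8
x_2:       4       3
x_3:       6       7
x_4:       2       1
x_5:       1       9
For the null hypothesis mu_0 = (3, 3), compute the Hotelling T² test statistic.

Step 1 — sample mean vector:
  mean(X_1) = (7 + 4 + 6 + 2 + 1) / 5 = 20/5 = 4
  mean(X_2) = (8 + 3 + 7 + 1 + 9) / 5 = 28/5 = 5.6
  x̄ = (4, 5.6),  deviation x̄ - mu_0 = (4, 5.6) - (3, 3) = (1, 2.6).

Step 2 — sample covariance matrix, S[i,j] = (1/(n-1)) · Σ_k (x_{k,i} - mean_i) · (x_{k,j} - mean_j), divisor n-1 = 4:
  S[X_1,X_1] = ((3)·(3) + (0)·(0) + (2)·(2) + (-2)·(-2) + (-3)·(-3)) / 4 = 26/4 = 6.5
  S[X_1,X_2] = ((3)·(2.4) + (0)·(-2.6) + (2)·(1.4) + (-2)·(-4.6) + (-3)·(3.4)) / 4 = 9/4 = 2.25
  S[X_2,X_2] = ((2.4)·(2.4) + (-2.6)·(-2.6) + (1.4)·(1.4) + (-4.6)·(-4.6) + (3.4)·(3.4)) / 4 = 47.2/4 = 11.8
  S = [[6.5, 2.25],
 [2.25, 11.8]].

Step 3 — invert S. det(S) = 6.5·11.8 - (2.25)² = 71.6375.
  S^{-1} = (1/det) · [[d, -b], [-b, a]] = [[0.1647, -0.0314],
 [-0.0314, 0.0907]].

Step 4 — quadratic form (x̄ - mu_0)^T · S^{-1} · (x̄ - mu_0):
  S^{-1} · (x̄ - mu_0) = (0.0831, 0.2045),
  (x̄ - mu_0)^T · [...] = (1)·(0.0831) + (2.6)·(0.2045) = 0.6148.

Step 5 — scale by n: T² = 5 · 0.6148 = 3.0738.

T² ≈ 3.0738


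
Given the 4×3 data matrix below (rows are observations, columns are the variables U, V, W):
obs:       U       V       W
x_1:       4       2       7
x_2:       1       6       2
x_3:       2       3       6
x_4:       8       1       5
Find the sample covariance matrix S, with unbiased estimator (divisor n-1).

Step 1 — column means:
  mean(U) = (4 + 1 + 2 + 8) / 4 = 15/4 = 3.75
  mean(V) = (2 + 6 + 3 + 1) / 4 = 12/4 = 3
  mean(W) = (7 + 2 + 6 + 5) / 4 = 20/4 = 5

Step 2 — sample covariance S[i,j] = (1/(n-1)) · Σ_k (x_{k,i} - mean_i) · (x_{k,j} - mean_j), with n-1 = 3.
  S[U,U] = ((0.25)·(0.25) + (-2.75)·(-2.75) + (-1.75)·(-1.75) + (4.25)·(4.25)) / 3 = 28.75/3 = 9.5833
  S[U,V] = ((0.25)·(-1) + (-2.75)·(3) + (-1.75)·(0) + (4.25)·(-2)) / 3 = -17/3 = -5.6667
  S[U,W] = ((0.25)·(2) + (-2.75)·(-3) + (-1.75)·(1) + (4.25)·(0)) / 3 = 7/3 = 2.3333
  S[V,V] = ((-1)·(-1) + (3)·(3) + (0)·(0) + (-2)·(-2)) / 3 = 14/3 = 4.6667
  S[V,W] = ((-1)·(2) + (3)·(-3) + (0)·(1) + (-2)·(0)) / 3 = -11/3 = -3.6667
  S[W,W] = ((2)·(2) + (-3)·(-3) + (1)·(1) + (0)·(0)) / 3 = 14/3 = 4.6667

S is symmetric (S[j,i] = S[i,j]). Assembling:

S = [[9.5833, -5.6667, 2.3333],
 [-5.6667, 4.6667, -3.6667],
 [2.3333, -3.6667, 4.6667]]


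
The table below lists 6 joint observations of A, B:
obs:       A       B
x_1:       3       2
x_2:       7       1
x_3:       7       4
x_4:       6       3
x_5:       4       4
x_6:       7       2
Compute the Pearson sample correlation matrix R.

Step 1 — column means:
  mean(A) = (3 + 7 + 7 + 6 + 4 + 7) / 6 = 34/6 = 5.6667
  mean(B) = (2 + 1 + 4 + 3 + 4 + 2) / 6 = 16/6 = 2.6667

Step 2 — sample variances and covariances s[i,j] = (1/(n-1)) · Σ_k (x_{k,i} - mean_i) · (x_{k,j} - mean_j), with n-1 = 5:
  s[A,A] = ((-2.6667)·(-2.6667) + (1.3333)·(1.3333) + (1.3333)·(1.3333) + (0.3333)·(0.3333) + (-1.6667)·(-1.6667) + (1.3333)·(1.3333)) / 5 = 15.3333/5 = 3.0667
  s[A,B] = ((-2.6667)·(-0.6667) + (1.3333)·(-1.6667) + (1.3333)·(1.3333) + (0.3333)·(0.3333) + (-1.6667)·(1.3333) + (1.3333)·(-0.6667)) / 5 = -1.6667/5 = -0.3333
  s[B,B] = ((-0.6667)·(-0.6667) + (-1.6667)·(-1.6667) + (1.3333)·(1.3333) + (0.3333)·(0.3333) + (1.3333)·(1.3333) + (-0.6667)·(-0.6667)) / 5 = 7.3333/5 = 1.4667
  Sample standard deviations s_i = √(s[i,i]):
  s(A) = √(3.0667) = 1.7512
  s(B) = √(1.4667) = 1.2111

Step 3 — r_{ij} = s_{ij} / (s_i · s_j):
  r[A,A] = 1 (diagonal).
  r[A,B] = -0.3333 / (1.7512 · 1.2111) = -0.3333 / 2.1208 = -0.1572
  r[B,B] = 1 (diagonal).

R is symmetric with unit diagonal. Assembling:

R = [[1, -0.1572],
 [-0.1572, 1]]


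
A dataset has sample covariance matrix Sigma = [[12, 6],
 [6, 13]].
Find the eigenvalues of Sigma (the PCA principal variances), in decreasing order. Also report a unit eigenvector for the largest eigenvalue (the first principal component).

Step 1 — characteristic polynomial of 2×2 Sigma:
  det(Sigma - λI) = λ² - trace · λ + det = 0.
  trace = 12 + 13 = 25, det = 12·13 - (6)² = 120.
Step 2 — discriminant:
  Δ = trace² - 4·det = 625 - 480 = 145.
Step 3 — eigenvalues:
  λ = (trace ± √Δ)/2 = (25 ± 12.0416)/2,
  λ_1 = 18.5208,  λ_2 = 6.4792.

Step 4 — unit eigenvector for λ_1: solve (Sigma - λ_1 I)v = 0. First row:
  (12 - 18.5208)·v_x + (6)·v_y = 0, i.e. (-6.5208)·v_x + (6)·v_y = 0,
  so v ∝ (b, λ_1 - a) = (6, 6.5208) = u.
  ||u|| = √((6)² + (6.5208)²) = √(78.5208) ≈ 8.8612,
  v_1 = u/||u|| ≈ (0.6771, 0.7359) (||v_1|| = 1).

λ_1 = 18.5208,  λ_2 = 6.4792;  v_1 ≈ (0.6771, 0.7359)


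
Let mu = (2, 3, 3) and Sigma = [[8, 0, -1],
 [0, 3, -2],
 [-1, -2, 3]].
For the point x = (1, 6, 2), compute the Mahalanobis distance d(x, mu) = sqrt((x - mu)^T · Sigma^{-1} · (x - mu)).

Step 1 — centre the observation: (x - mu) = (-1, 3, -1).

Step 2 — invert Sigma (cofactor / det for 3×3, or solve directly):
  Sigma^{-1} = [[0.1351, 0.0541, 0.0811],
 [0.0541, 0.6216, 0.4324],
 [0.0811, 0.4324, 0.6486]].

Step 3 — form the quadratic (x - mu)^T · Sigma^{-1} · (x - mu):
  Sigma^{-1} · (x - mu) = (-0.0541, 1.3784, 0.5676).
  (x - mu)^T · [Sigma^{-1} · (x - mu)] = (-1)·(-0.0541) + (3)·(1.3784) + (-1)·(0.5676) = 3.6216.

Step 4 — take square root: d = √(3.6216) ≈ 1.9031.

d(x, mu) = √(3.6216) ≈ 1.9031


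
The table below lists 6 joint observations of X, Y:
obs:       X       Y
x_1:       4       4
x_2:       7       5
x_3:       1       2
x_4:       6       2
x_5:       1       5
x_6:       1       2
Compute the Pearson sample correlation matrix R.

Step 1 — column means:
  mean(X) = (4 + 7 + 1 + 6 + 1 + 1) / 6 = 20/6 = 3.3333
  mean(Y) = (4 + 5 + 2 + 2 + 5 + 2) / 6 = 20/6 = 3.3333

Step 2 — sample variances and covariances s[i,j] = (1/(n-1)) · Σ_k (x_{k,i} - mean_i) · (x_{k,j} - mean_j), with n-1 = 5:
  s[X,X] = ((0.6667)·(0.6667) + (3.6667)·(3.6667) + (-2.3333)·(-2.3333) + (2.6667)·(2.6667) + (-2.3333)·(-2.3333) + (-2.3333)·(-2.3333)) / 5 = 37.3333/5 = 7.4667
  s[X,Y] = ((0.6667)·(0.6667) + (3.6667)·(1.6667) + (-2.3333)·(-1.3333) + (2.6667)·(-1.3333) + (-2.3333)·(1.6667) + (-2.3333)·(-1.3333)) / 5 = 5.3333/5 = 1.0667
  s[Y,Y] = ((0.6667)·(0.6667) + (1.6667)·(1.6667) + (-1.3333)·(-1.3333) + (-1.3333)·(-1.3333) + (1.6667)·(1.6667) + (-1.3333)·(-1.3333)) / 5 = 11.3333/5 = 2.2667
  Sample standard deviations s_i = √(s[i,i]):
  s(X) = √(7.4667) = 2.7325
  s(Y) = √(2.2667) = 1.5055

Step 3 — r_{ij} = s_{ij} / (s_i · s_j):
  r[X,X] = 1 (diagonal).
  r[X,Y] = 1.0667 / (2.7325 · 1.5055) = 1.0667 / 4.1139 = 0.2593
  r[Y,Y] = 1 (diagonal).

R is symmetric with unit diagonal. Assembling:

R = [[1, 0.2593],
 [0.2593, 1]]


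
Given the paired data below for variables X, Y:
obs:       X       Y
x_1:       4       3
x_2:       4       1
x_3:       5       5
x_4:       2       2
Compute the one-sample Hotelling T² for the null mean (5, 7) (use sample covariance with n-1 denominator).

Step 1 — sample mean vector:
  mean(X) = (4 + 4 + 5 + 2) / 4 = 15/4 = 3.75
  mean(Y) = (3 + 1 + 5 + 2) / 4 = 11/4 = 2.75
  x̄ = (3.75, 2.75),  deviation x̄ - mu_0 = (3.75, 2.75) - (5, 7) = (-1.25, -4.25).

Step 2 — sample covariance matrix, S[i,j] = (1/(n-1)) · Σ_k (x_{k,i} - mean_i) · (x_{k,j} - mean_j), divisor n-1 = 3:
  S[X,X] = ((0.25)·(0.25) + (0.25)·(0.25) + (1.25)·(1.25) + (-1.75)·(-1.75)) / 3 = 4.75/3 = 1.5833
  S[X,Y] = ((0.25)·(0.25) + (0.25)·(-1.75) + (1.25)·(2.25) + (-1.75)·(-0.75)) / 3 = 3.75/3 = 1.25
  S[Y,Y] = ((0.25)·(0.25) + (-1.75)·(-1.75) + (2.25)·(2.25) + (-0.75)·(-0.75)) / 3 = 8.75/3 = 2.9167
  S = [[1.5833, 1.25],
 [1.25, 2.9167]].

Step 3 — invert S. det(S) = 1.5833·2.9167 - (1.25)² = 3.0556.
  S^{-1} = (1/det) · [[d, -b], [-b, a]] = [[0.9545, -0.4091],
 [-0.4091, 0.5182]].

Step 4 — quadratic form (x̄ - mu_0)^T · S^{-1} · (x̄ - mu_0):
  S^{-1} · (x̄ - mu_0) = (0.5455, -1.6909),
  (x̄ - mu_0)^T · [...] = (-1.25)·(0.5455) + (-4.25)·(-1.6909) = 6.5045.

Step 5 — scale by n: T² = 4 · 6.5045 = 26.0182.

T² ≈ 26.0182


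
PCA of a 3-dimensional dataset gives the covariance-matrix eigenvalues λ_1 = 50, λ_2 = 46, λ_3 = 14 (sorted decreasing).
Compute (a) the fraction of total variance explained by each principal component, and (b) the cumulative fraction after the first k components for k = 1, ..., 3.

Step 1 — total variance = trace(Sigma) = Σ λ_i = 50 + 46 + 14 = 110.

Step 2 — fraction explained by component i = λ_i / Σ λ:
  PC1: 50/110 = 0.4545
  PC2: 46/110 = 0.4182
  PC3: 14/110 = 0.1273

Step 3 — cumulative fraction after k components = (λ_1 + ... + λ_k) / Σ λ:
  k = 1: 50/110 = 0.4545
  k = 2: (50 + 46)/110 = 96/110 = 0.8727
  k = 3: (50 + 46 + 14)/110 = 110/110 = 1

Summary (fraction, with percent):

explained: PC1 0.4545 (45.45%), PC2 0.4182 (41.82%), PC3 0.1273 (12.73%);  cumulative: 0.4545, 0.8727, 1


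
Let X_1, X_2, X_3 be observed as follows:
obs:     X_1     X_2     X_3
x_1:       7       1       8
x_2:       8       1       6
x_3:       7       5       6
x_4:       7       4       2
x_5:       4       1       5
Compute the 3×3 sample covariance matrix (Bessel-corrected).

Step 1 — column means:
  mean(X_1) = (7 + 8 + 7 + 7 + 4) / 5 = 33/5 = 6.6
  mean(X_2) = (1 + 1 + 5 + 4 + 1) / 5 = 12/5 = 2.4
  mean(X_3) = (8 + 6 + 6 + 2 + 5) / 5 = 27/5 = 5.4

Step 2 — sample covariance S[i,j] = (1/(n-1)) · Σ_k (x_{k,i} - mean_i) · (x_{k,j} - mean_j), with n-1 = 4.
  S[X_1,X_1] = ((0.4)·(0.4) + (1.4)·(1.4) + (0.4)·(0.4) + (0.4)·(0.4) + (-2.6)·(-2.6)) / 4 = 9.2/4 = 2.3
  S[X_1,X_2] = ((0.4)·(-1.4) + (1.4)·(-1.4) + (0.4)·(2.6) + (0.4)·(1.6) + (-2.6)·(-1.4)) / 4 = 2.8/4 = 0.7
  S[X_1,X_3] = ((0.4)·(2.6) + (1.4)·(0.6) + (0.4)·(0.6) + (0.4)·(-3.4) + (-2.6)·(-0.4)) / 4 = 1.8/4 = 0.45
  S[X_2,X_2] = ((-1.4)·(-1.4) + (-1.4)·(-1.4) + (2.6)·(2.6) + (1.6)·(1.6) + (-1.4)·(-1.4)) / 4 = 15.2/4 = 3.8
  S[X_2,X_3] = ((-1.4)·(2.6) + (-1.4)·(0.6) + (2.6)·(0.6) + (1.6)·(-3.4) + (-1.4)·(-0.4)) / 4 = -7.8/4 = -1.95
  S[X_3,X_3] = ((2.6)·(2.6) + (0.6)·(0.6) + (0.6)·(0.6) + (-3.4)·(-3.4) + (-0.4)·(-0.4)) / 4 = 19.2/4 = 4.8

S is symmetric (S[j,i] = S[i,j]). Assembling:

S = [[2.3, 0.7, 0.45],
 [0.7, 3.8, -1.95],
 [0.45, -1.95, 4.8]]
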